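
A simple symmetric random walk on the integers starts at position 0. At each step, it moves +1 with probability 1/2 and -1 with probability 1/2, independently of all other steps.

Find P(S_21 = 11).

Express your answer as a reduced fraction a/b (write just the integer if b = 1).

To reach position 11 after 21 steps: need 16 steps of +1 and 5 of -1.
Favorable paths: C(21,16) = 20349
Total paths: 2^21 = 2097152
P = 20349/2097152 = 20349/2097152

Answer: 20349/2097152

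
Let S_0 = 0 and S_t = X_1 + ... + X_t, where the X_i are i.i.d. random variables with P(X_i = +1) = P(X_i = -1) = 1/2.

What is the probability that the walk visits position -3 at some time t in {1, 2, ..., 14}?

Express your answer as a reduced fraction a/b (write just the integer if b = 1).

Answer: 3473/8192

Derivation:
Count via complement. Let g(t,s) = #length-t paths at position s with S_1..S_t all ≠ -3.
g(t,s) = g(t-1,s-1) + g(t-1,s+1) for s ≠ -3; g(t,-3) = 0.
t=0: g(0,0)=1
t=1: g(1,-1)=1 g(1,1)=1
t=2: g(2,-2)=1 g(2,0)=2 g(2,2)=1
t=3: g(3,-1)=3 g(3,1)=3 g(3,3)=1
t=4: g(4,-2)=3 g(4,0)=6 g(4,2)=4 g(4,4)=1
t=5: g(5,-1)=9 g(5,1)=10 g(5,3)=5 g(5,5)=1
t=6: g(6,-2)=9 g(6,0)=19 g(6,2)=15 g(6,4)=6 g(6,6)=1
t=7: g(7,-1)=28 g(7,1)=34 g(7,3)=21 g(7,5)=7 g(7,7)=1
t=8: g(8,-2)=28 g(8,0)=62 g(8,2)=55 g(8,4)=28 g(8,6)=8 g(8,8)=1
t=9: g(9,-1)=90 g(9,1)=117 g(9,3)=83 g(9,5)=36 g(9,7)=9 g(9,9)=1
t=10: g(10,-2)=90 g(10,0)=207 g(10,2)=200 g(10,4)=119 g(10,6)=45 g(10,8)=10 g(10,10)=1
t=11: g(11,-1)=297 g(11,1)=407 g(11,3)=319 g(11,5)=164 g(11,7)=55 g(11,9)=11 g(11,11)=1
t=12: g(12,-2)=297 g(12,0)=704 g(12,2)=726 g(12,4)=483 g(12,6)=219 g(12,8)=66 g(12,10)=12 g(12,12)=1
t=13: g(13,-1)=1001 g(13,1)=1430 g(13,3)=1209 g(13,5)=702 g(13,7)=285 g(13,9)=78 g(13,11)=13 g(13,13)=1
t=14: g(14,-2)=1001 g(14,0)=2431 g(14,2)=2639 g(14,4)=1911 g(14,6)=987 g(14,8)=363 g(14,10)=91 g(14,12)=14 g(14,14)=1
Paths never hitting -3: Σ_s g(14,s) = 9438
Paths hitting -3: 2^14 - 9438 = 6946
P = 6946/16384 = 3473/8192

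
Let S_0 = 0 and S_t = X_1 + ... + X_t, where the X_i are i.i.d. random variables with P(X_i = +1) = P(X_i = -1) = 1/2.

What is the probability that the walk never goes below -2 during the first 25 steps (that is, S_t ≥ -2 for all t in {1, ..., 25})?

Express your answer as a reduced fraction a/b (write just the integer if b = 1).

Let f(t,s) = #length-t paths at position s with S_1..S_t all ≥ -2.
f(t,s) = f(t-1,s-1) + f(t-1,s+1) for s ≥ -2; f(t,s) = 0 for s < -2.
t=0: f(0,0)=1
t=1: f(1,-1)=1 f(1,1)=1
t=2: f(2,-2)=1 f(2,0)=2 f(2,2)=1
t=3: f(3,-1)=3 f(3,1)=3 f(3,3)=1
t=4: f(4,-2)=3 f(4,0)=6 f(4,2)=4 f(4,4)=1
t=5: f(5,-1)=9 f(5,1)=10 f(5,3)=5 f(5,5)=1
t=6: f(6,-2)=9 f(6,0)=19 f(6,2)=15 f(6,4)=6 f(6,6)=1
t=7: f(7,-1)=28 f(7,1)=34 f(7,3)=21 f(7,5)=7 f(7,7)=1
t=8: f(8,-2)=28 f(8,0)=62 f(8,2)=55 f(8,4)=28 f(8,6)=8 f(8,8)=1
t=9: f(9,-1)=90 f(9,1)=117 f(9,3)=83 f(9,5)=36 f(9,7)=9 f(9,9)=1
t=10: f(10,-2)=90 f(10,0)=207 f(10,2)=200 f(10,4)=119 f(10,6)=45 f(10,8)=10 f(10,10)=1
t=11: f(11,-1)=297 f(11,1)=407 f(11,3)=319 f(11,5)=164 f(11,7)=55 f(11,9)=11 f(11,11)=1
t=12: f(12,-2)=297 f(12,0)=704 f(12,2)=726 f(12,4)=483 f(12,6)=219 f(12,8)=66 f(12,10)=12 f(12,12)=1
t=13: f(13,-1)=1001 f(13,1)=1430 f(13,3)=1209 f(13,5)=702 f(13,7)=285 f(13,9)=78 f(13,11)=13 f(13,13)=1
t=14: f(14,-2)=1001 f(14,0)=2431 f(14,2)=2639 f(14,4)=1911 f(14,6)=987 f(14,8)=363 f(14,10)=91 f(14,12)=14 f(14,14)=1
t=15: f(15,-1)=3432 f(15,1)=5070 f(15,3)=4550 f(15,5)=2898 f(15,7)=1350 f(15,9)=454 f(15,11)=105 f(15,13)=15 f(15,15)=1
t=16: f(16,-2)=3432 f(16,0)=8502 f(16,2)=9620 f(16,4)=7448 f(16,6)=4248 f(16,8)=1804 f(16,10)=559 f(16,12)=120 f(16,14)=16 f(16,16)=1
t=17: f(17,-1)=11934 f(17,1)=18122 f(17,3)=17068 f(17,5)=11696 f(17,7)=6052 f(17,9)=2363 f(17,11)=679 f(17,13)=136 f(17,15)=17 f(17,17)=1
t=18: f(18,-2)=11934 f(18,0)=30056 f(18,2)=35190 f(18,4)=28764 f(18,6)=17748 f(18,8)=8415 f(18,10)=3042 f(18,12)=815 f(18,14)=153 f(18,16)=18 f(18,18)=1
t=19: f(19,-1)=41990 f(19,1)=65246 f(19,3)=63954 f(19,5)=46512 f(19,7)=26163 f(19,9)=11457 f(19,11)=3857 f(19,13)=968 f(19,15)=171 f(19,17)=19 f(19,19)=1
t=20: f(20,-2)=41990 f(20,0)=107236 f(20,2)=129200 f(20,4)=110466 f(20,6)=72675 f(20,8)=37620 f(20,10)=15314 f(20,12)=4825 f(20,14)=1139 f(20,16)=190 f(20,18)=20 f(20,20)=1
t=21: f(21,-1)=149226 f(21,1)=236436 f(21,3)=239666 f(21,5)=183141 f(21,7)=110295 f(21,9)=52934 f(21,11)=20139 f(21,13)=5964 f(21,15)=1329 f(21,17)=210 f(21,19)=21 f(21,21)=1
t=22: f(22,-2)=149226 f(22,0)=385662 f(22,2)=476102 f(22,4)=422807 f(22,6)=293436 f(22,8)=163229 f(22,10)=73073 f(22,12)=26103 f(22,14)=7293 f(22,16)=1539 f(22,18)=231 f(22,20)=22 f(22,22)=1
t=23: f(23,-1)=534888 f(23,1)=861764 f(23,3)=898909 f(23,5)=716243 f(23,7)=456665 f(23,9)=236302 f(23,11)=99176 f(23,13)=33396 f(23,15)=8832 f(23,17)=1770 f(23,19)=253 f(23,21)=23 f(23,23)=1
t=24: f(24,-2)=534888 f(24,0)=1396652 f(24,2)=1760673 f(24,4)=1615152 f(24,6)=1172908 f(24,8)=692967 f(24,10)=335478 f(24,12)=132572 f(24,14)=42228 f(24,16)=10602 f(24,18)=2023 f(24,20)=276 f(24,22)=24 f(24,24)=1
t=25: f(25,-1)=1931540 f(25,1)=3157325 f(25,3)=3375825 f(25,5)=2788060 f(25,7)=1865875 f(25,9)=1028445 f(25,11)=468050 f(25,13)=174800 f(25,15)=52830 f(25,17)=12625 f(25,19)=2299 f(25,21)=300 f(25,23)=25 f(25,25)=1
Σ_s f(25,s) = 14858000
P = 14858000/33554432 = 928625/2097152

Answer: 928625/2097152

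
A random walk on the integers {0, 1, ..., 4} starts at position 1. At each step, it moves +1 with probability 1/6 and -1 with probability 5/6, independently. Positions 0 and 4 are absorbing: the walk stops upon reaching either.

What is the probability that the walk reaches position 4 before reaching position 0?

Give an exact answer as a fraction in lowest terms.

Answer: 1/156

Derivation:
Biased walk: p = 1/6, q = 5/6, r = q/p = 5
Gambler's ruin: P(hit 4 before 0 | start at 1) = (1 - r^a)/(1 - r^N)
r^1 = 5; r^4 = 625
P = (1 - 5) / (1 - 625) = -4 / -624 = 1/156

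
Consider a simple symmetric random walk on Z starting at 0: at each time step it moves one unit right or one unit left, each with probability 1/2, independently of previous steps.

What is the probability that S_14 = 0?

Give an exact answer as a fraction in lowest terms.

Answer: 429/2048

Derivation:
To reach position 0 after 14 steps: need 7 steps of +1 and 7 of -1.
Favorable paths: C(14,7) = 3432
Total paths: 2^14 = 16384
P = 3432/16384 = 429/2048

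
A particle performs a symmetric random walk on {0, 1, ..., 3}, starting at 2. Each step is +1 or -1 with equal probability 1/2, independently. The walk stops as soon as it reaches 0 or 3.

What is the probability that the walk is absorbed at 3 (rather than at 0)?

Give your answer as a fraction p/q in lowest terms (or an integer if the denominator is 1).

Symmetric walk (p = 1/2): the harmonic-function argument gives P(hit 3 before 0 | start at 2) = a/N.
P = 2/3 = 2/3

Answer: 2/3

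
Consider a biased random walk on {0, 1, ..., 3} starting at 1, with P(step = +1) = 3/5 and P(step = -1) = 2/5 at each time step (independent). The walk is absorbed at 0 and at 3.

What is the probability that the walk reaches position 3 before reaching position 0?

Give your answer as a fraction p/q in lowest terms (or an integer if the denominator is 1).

Answer: 9/19

Derivation:
Biased walk: p = 3/5, q = 2/5, r = q/p = 2/3
Gambler's ruin: P(hit 3 before 0 | start at 1) = (1 - r^a)/(1 - r^N)
r^1 = 2/3; r^3 = 8/27
P = (1 - 2/3) / (1 - 8/27) = 1/3 / 19/27 = 9/19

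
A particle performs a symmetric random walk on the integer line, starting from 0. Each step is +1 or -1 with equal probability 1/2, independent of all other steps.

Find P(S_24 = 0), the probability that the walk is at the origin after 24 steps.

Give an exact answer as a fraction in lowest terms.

To return to 0 after 24 steps: need exactly 12 steps of +1 and 12 of -1.
Favorable paths: C(24,12) = 2704156
Total paths: 2^24 = 16777216
P = 2704156/16777216 = 676039/4194304

Answer: 676039/4194304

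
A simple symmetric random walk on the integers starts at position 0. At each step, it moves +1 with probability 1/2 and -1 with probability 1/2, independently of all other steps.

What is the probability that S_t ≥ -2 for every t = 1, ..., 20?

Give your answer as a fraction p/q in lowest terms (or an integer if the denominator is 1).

Answer: 130169/262144

Derivation:
Let f(t,s) = #length-t paths at position s with S_1..S_t all ≥ -2.
f(t,s) = f(t-1,s-1) + f(t-1,s+1) for s ≥ -2; f(t,s) = 0 for s < -2.
t=0: f(0,0)=1
t=1: f(1,-1)=1 f(1,1)=1
t=2: f(2,-2)=1 f(2,0)=2 f(2,2)=1
t=3: f(3,-1)=3 f(3,1)=3 f(3,3)=1
t=4: f(4,-2)=3 f(4,0)=6 f(4,2)=4 f(4,4)=1
t=5: f(5,-1)=9 f(5,1)=10 f(5,3)=5 f(5,5)=1
t=6: f(6,-2)=9 f(6,0)=19 f(6,2)=15 f(6,4)=6 f(6,6)=1
t=7: f(7,-1)=28 f(7,1)=34 f(7,3)=21 f(7,5)=7 f(7,7)=1
t=8: f(8,-2)=28 f(8,0)=62 f(8,2)=55 f(8,4)=28 f(8,6)=8 f(8,8)=1
t=9: f(9,-1)=90 f(9,1)=117 f(9,3)=83 f(9,5)=36 f(9,7)=9 f(9,9)=1
t=10: f(10,-2)=90 f(10,0)=207 f(10,2)=200 f(10,4)=119 f(10,6)=45 f(10,8)=10 f(10,10)=1
t=11: f(11,-1)=297 f(11,1)=407 f(11,3)=319 f(11,5)=164 f(11,7)=55 f(11,9)=11 f(11,11)=1
t=12: f(12,-2)=297 f(12,0)=704 f(12,2)=726 f(12,4)=483 f(12,6)=219 f(12,8)=66 f(12,10)=12 f(12,12)=1
t=13: f(13,-1)=1001 f(13,1)=1430 f(13,3)=1209 f(13,5)=702 f(13,7)=285 f(13,9)=78 f(13,11)=13 f(13,13)=1
t=14: f(14,-2)=1001 f(14,0)=2431 f(14,2)=2639 f(14,4)=1911 f(14,6)=987 f(14,8)=363 f(14,10)=91 f(14,12)=14 f(14,14)=1
t=15: f(15,-1)=3432 f(15,1)=5070 f(15,3)=4550 f(15,5)=2898 f(15,7)=1350 f(15,9)=454 f(15,11)=105 f(15,13)=15 f(15,15)=1
t=16: f(16,-2)=3432 f(16,0)=8502 f(16,2)=9620 f(16,4)=7448 f(16,6)=4248 f(16,8)=1804 f(16,10)=559 f(16,12)=120 f(16,14)=16 f(16,16)=1
t=17: f(17,-1)=11934 f(17,1)=18122 f(17,3)=17068 f(17,5)=11696 f(17,7)=6052 f(17,9)=2363 f(17,11)=679 f(17,13)=136 f(17,15)=17 f(17,17)=1
t=18: f(18,-2)=11934 f(18,0)=30056 f(18,2)=35190 f(18,4)=28764 f(18,6)=17748 f(18,8)=8415 f(18,10)=3042 f(18,12)=815 f(18,14)=153 f(18,16)=18 f(18,18)=1
t=19: f(19,-1)=41990 f(19,1)=65246 f(19,3)=63954 f(19,5)=46512 f(19,7)=26163 f(19,9)=11457 f(19,11)=3857 f(19,13)=968 f(19,15)=171 f(19,17)=19 f(19,19)=1
t=20: f(20,-2)=41990 f(20,0)=107236 f(20,2)=129200 f(20,4)=110466 f(20,6)=72675 f(20,8)=37620 f(20,10)=15314 f(20,12)=4825 f(20,14)=1139 f(20,16)=190 f(20,18)=20 f(20,20)=1
Σ_s f(20,s) = 520676
P = 520676/1048576 = 130169/262144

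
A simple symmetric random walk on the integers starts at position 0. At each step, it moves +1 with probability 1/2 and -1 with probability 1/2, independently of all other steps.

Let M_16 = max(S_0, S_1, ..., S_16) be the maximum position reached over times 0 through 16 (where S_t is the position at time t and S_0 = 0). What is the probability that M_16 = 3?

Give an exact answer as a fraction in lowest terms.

Let M_16 = max(S_0,...,S_16). Use the reflection principle: for j ≥ 1, #{paths with M_16 ≥ j} = #{S_16 ≥ j} + #{S_16 ≥ j+1}.
By reflection, #{M_16 ≥ 3} = #{S_16 ≥ 3} + #{S_16 ≥ 4} = 14893 + 14893 = 29786.
#{M_16 ≥ 4} = #{S_16 ≥ 4} + #{S_16 ≥ 5} = 14893 + 6885 = 21778.
#{M_16 = 3} = 29786 - 21778 = 8008.
P(M_16 = 3) = 8008/65536 = 1001/8192

Answer: 1001/8192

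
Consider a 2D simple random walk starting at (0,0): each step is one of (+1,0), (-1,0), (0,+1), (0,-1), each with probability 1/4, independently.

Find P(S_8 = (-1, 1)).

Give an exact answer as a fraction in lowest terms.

Answer: 245/4096

Derivation:
Let h be the number of horizontal steps (so 8-h are vertical). To end at (-1,1) need (h-1)/2 right-steps and ((8-h)+1)/2 up-steps.
Sum over h with 1 ≤ h ≤ 7, h ≡ 1 (mod 2), 8-h ≡ 1 (mod 2):
h=1: C(8,1)·C(1,0)·C(7,4) = 8·1·35 = 280
h=3: C(8,3)·C(3,1)·C(5,3) = 56·3·10 = 1680
h=5: C(8,5)·C(5,2)·C(3,2) = 56·10·3 = 1680
h=7: C(8,7)·C(7,3)·C(1,1) = 8·35·1 = 280
Total favorable: 3920
Total paths: 4^8 = 65536
P = 3920/65536 = 245/4096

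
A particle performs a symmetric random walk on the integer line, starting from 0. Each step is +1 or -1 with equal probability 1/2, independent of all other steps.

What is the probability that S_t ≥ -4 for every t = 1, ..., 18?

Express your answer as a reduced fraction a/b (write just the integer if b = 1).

Answer: 24973/32768

Derivation:
Let f(t,s) = #length-t paths at position s with S_1..S_t all ≥ -4.
f(t,s) = f(t-1,s-1) + f(t-1,s+1) for s ≥ -4; f(t,s) = 0 for s < -4.
t=0: f(0,0)=1
t=1: f(1,-1)=1 f(1,1)=1
t=2: f(2,-2)=1 f(2,0)=2 f(2,2)=1
t=3: f(3,-3)=1 f(3,-1)=3 f(3,1)=3 f(3,3)=1
t=4: f(4,-4)=1 f(4,-2)=4 f(4,0)=6 f(4,2)=4 f(4,4)=1
t=5: f(5,-3)=5 f(5,-1)=10 f(5,1)=10 f(5,3)=5 f(5,5)=1
t=6: f(6,-4)=5 f(6,-2)=15 f(6,0)=20 f(6,2)=15 f(6,4)=6 f(6,6)=1
t=7: f(7,-3)=20 f(7,-1)=35 f(7,1)=35 f(7,3)=21 f(7,5)=7 f(7,7)=1
t=8: f(8,-4)=20 f(8,-2)=55 f(8,0)=70 f(8,2)=56 f(8,4)=28 f(8,6)=8 f(8,8)=1
t=9: f(9,-3)=75 f(9,-1)=125 f(9,1)=126 f(9,3)=84 f(9,5)=36 f(9,7)=9 f(9,9)=1
t=10: f(10,-4)=75 f(10,-2)=200 f(10,0)=251 f(10,2)=210 f(10,4)=120 f(10,6)=45 f(10,8)=10 f(10,10)=1
t=11: f(11,-3)=275 f(11,-1)=451 f(11,1)=461 f(11,3)=330 f(11,5)=165 f(11,7)=55 f(11,9)=11 f(11,11)=1
t=12: f(12,-4)=275 f(12,-2)=726 f(12,0)=912 f(12,2)=791 f(12,4)=495 f(12,6)=220 f(12,8)=66 f(12,10)=12 f(12,12)=1
t=13: f(13,-3)=1001 f(13,-1)=1638 f(13,1)=1703 f(13,3)=1286 f(13,5)=715 f(13,7)=286 f(13,9)=78 f(13,11)=13 f(13,13)=1
t=14: f(14,-4)=1001 f(14,-2)=2639 f(14,0)=3341 f(14,2)=2989 f(14,4)=2001 f(14,6)=1001 f(14,8)=364 f(14,10)=91 f(14,12)=14 f(14,14)=1
t=15: f(15,-3)=3640 f(15,-1)=5980 f(15,1)=6330 f(15,3)=4990 f(15,5)=3002 f(15,7)=1365 f(15,9)=455 f(15,11)=105 f(15,13)=15 f(15,15)=1
t=16: f(16,-4)=3640 f(16,-2)=9620 f(16,0)=12310 f(16,2)=11320 f(16,4)=7992 f(16,6)=4367 f(16,8)=1820 f(16,10)=560 f(16,12)=120 f(16,14)=16 f(16,16)=1
t=17: f(17,-3)=13260 f(17,-1)=21930 f(17,1)=23630 f(17,3)=19312 f(17,5)=12359 f(17,7)=6187 f(17,9)=2380 f(17,11)=680 f(17,13)=136 f(17,15)=17 f(17,17)=1
t=18: f(18,-4)=13260 f(18,-2)=35190 f(18,0)=45560 f(18,2)=42942 f(18,4)=31671 f(18,6)=18546 f(18,8)=8567 f(18,10)=3060 f(18,12)=816 f(18,14)=153 f(18,16)=18 f(18,18)=1
Σ_s f(18,s) = 199784
P = 199784/262144 = 24973/32768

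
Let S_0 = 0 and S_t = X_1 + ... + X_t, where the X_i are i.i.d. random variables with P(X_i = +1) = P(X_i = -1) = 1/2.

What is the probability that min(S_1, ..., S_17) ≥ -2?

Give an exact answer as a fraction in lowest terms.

Let f(t,s) = #length-t paths at position s with S_1..S_t all ≥ -2.
f(t,s) = f(t-1,s-1) + f(t-1,s+1) for s ≥ -2; f(t,s) = 0 for s < -2.
t=0: f(0,0)=1
t=1: f(1,-1)=1 f(1,1)=1
t=2: f(2,-2)=1 f(2,0)=2 f(2,2)=1
t=3: f(3,-1)=3 f(3,1)=3 f(3,3)=1
t=4: f(4,-2)=3 f(4,0)=6 f(4,2)=4 f(4,4)=1
t=5: f(5,-1)=9 f(5,1)=10 f(5,3)=5 f(5,5)=1
t=6: f(6,-2)=9 f(6,0)=19 f(6,2)=15 f(6,4)=6 f(6,6)=1
t=7: f(7,-1)=28 f(7,1)=34 f(7,3)=21 f(7,5)=7 f(7,7)=1
t=8: f(8,-2)=28 f(8,0)=62 f(8,2)=55 f(8,4)=28 f(8,6)=8 f(8,8)=1
t=9: f(9,-1)=90 f(9,1)=117 f(9,3)=83 f(9,5)=36 f(9,7)=9 f(9,9)=1
t=10: f(10,-2)=90 f(10,0)=207 f(10,2)=200 f(10,4)=119 f(10,6)=45 f(10,8)=10 f(10,10)=1
t=11: f(11,-1)=297 f(11,1)=407 f(11,3)=319 f(11,5)=164 f(11,7)=55 f(11,9)=11 f(11,11)=1
t=12: f(12,-2)=297 f(12,0)=704 f(12,2)=726 f(12,4)=483 f(12,6)=219 f(12,8)=66 f(12,10)=12 f(12,12)=1
t=13: f(13,-1)=1001 f(13,1)=1430 f(13,3)=1209 f(13,5)=702 f(13,7)=285 f(13,9)=78 f(13,11)=13 f(13,13)=1
t=14: f(14,-2)=1001 f(14,0)=2431 f(14,2)=2639 f(14,4)=1911 f(14,6)=987 f(14,8)=363 f(14,10)=91 f(14,12)=14 f(14,14)=1
t=15: f(15,-1)=3432 f(15,1)=5070 f(15,3)=4550 f(15,5)=2898 f(15,7)=1350 f(15,9)=454 f(15,11)=105 f(15,13)=15 f(15,15)=1
t=16: f(16,-2)=3432 f(16,0)=8502 f(16,2)=9620 f(16,4)=7448 f(16,6)=4248 f(16,8)=1804 f(16,10)=559 f(16,12)=120 f(16,14)=16 f(16,16)=1
t=17: f(17,-1)=11934 f(17,1)=18122 f(17,3)=17068 f(17,5)=11696 f(17,7)=6052 f(17,9)=2363 f(17,11)=679 f(17,13)=136 f(17,15)=17 f(17,17)=1
Σ_s f(17,s) = 68068
P = 68068/131072 = 17017/32768

Answer: 17017/32768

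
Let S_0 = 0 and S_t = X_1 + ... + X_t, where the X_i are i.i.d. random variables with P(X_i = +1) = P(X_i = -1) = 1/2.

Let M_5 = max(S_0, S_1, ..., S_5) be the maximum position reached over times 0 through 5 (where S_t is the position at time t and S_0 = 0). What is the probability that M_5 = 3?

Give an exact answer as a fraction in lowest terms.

Let M_5 = max(S_0,...,S_5). Use the reflection principle: for j ≥ 1, #{paths with M_5 ≥ j} = #{S_5 ≥ j} + #{S_5 ≥ j+1}.
By reflection, #{M_5 ≥ 3} = #{S_5 ≥ 3} + #{S_5 ≥ 4} = 6 + 1 = 7.
#{M_5 ≥ 4} = #{S_5 ≥ 4} + #{S_5 ≥ 5} = 1 + 1 = 2.
#{M_5 = 3} = 7 - 2 = 5.
P(M_5 = 3) = 5/32 = 5/32

Answer: 5/32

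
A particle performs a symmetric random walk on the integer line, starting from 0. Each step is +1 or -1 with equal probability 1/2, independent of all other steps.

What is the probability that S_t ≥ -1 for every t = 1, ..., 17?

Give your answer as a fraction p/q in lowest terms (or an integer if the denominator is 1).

Let f(t,s) = #length-t paths at position s with S_1..S_t all ≥ -1.
f(t,s) = f(t-1,s-1) + f(t-1,s+1) for s ≥ -1; f(t,s) = 0 for s < -1.
t=0: f(0,0)=1
t=1: f(1,-1)=1 f(1,1)=1
t=2: f(2,0)=2 f(2,2)=1
t=3: f(3,-1)=2 f(3,1)=3 f(3,3)=1
t=4: f(4,0)=5 f(4,2)=4 f(4,4)=1
t=5: f(5,-1)=5 f(5,1)=9 f(5,3)=5 f(5,5)=1
t=6: f(6,0)=14 f(6,2)=14 f(6,4)=6 f(6,6)=1
t=7: f(7,-1)=14 f(7,1)=28 f(7,3)=20 f(7,5)=7 f(7,7)=1
t=8: f(8,0)=42 f(8,2)=48 f(8,4)=27 f(8,6)=8 f(8,8)=1
t=9: f(9,-1)=42 f(9,1)=90 f(9,3)=75 f(9,5)=35 f(9,7)=9 f(9,9)=1
t=10: f(10,0)=132 f(10,2)=165 f(10,4)=110 f(10,6)=44 f(10,8)=10 f(10,10)=1
t=11: f(11,-1)=132 f(11,1)=297 f(11,3)=275 f(11,5)=154 f(11,7)=54 f(11,9)=11 f(11,11)=1
t=12: f(12,0)=429 f(12,2)=572 f(12,4)=429 f(12,6)=208 f(12,8)=65 f(12,10)=12 f(12,12)=1
t=13: f(13,-1)=429 f(13,1)=1001 f(13,3)=1001 f(13,5)=637 f(13,7)=273 f(13,9)=77 f(13,11)=13 f(13,13)=1
t=14: f(14,0)=1430 f(14,2)=2002 f(14,4)=1638 f(14,6)=910 f(14,8)=350 f(14,10)=90 f(14,12)=14 f(14,14)=1
t=15: f(15,-1)=1430 f(15,1)=3432 f(15,3)=3640 f(15,5)=2548 f(15,7)=1260 f(15,9)=440 f(15,11)=104 f(15,13)=15 f(15,15)=1
t=16: f(16,0)=4862 f(16,2)=7072 f(16,4)=6188 f(16,6)=3808 f(16,8)=1700 f(16,10)=544 f(16,12)=119 f(16,14)=16 f(16,16)=1
t=17: f(17,-1)=4862 f(17,1)=11934 f(17,3)=13260 f(17,5)=9996 f(17,7)=5508 f(17,9)=2244 f(17,11)=663 f(17,13)=135 f(17,15)=17 f(17,17)=1
Σ_s f(17,s) = 48620
P = 48620/131072 = 12155/32768

Answer: 12155/32768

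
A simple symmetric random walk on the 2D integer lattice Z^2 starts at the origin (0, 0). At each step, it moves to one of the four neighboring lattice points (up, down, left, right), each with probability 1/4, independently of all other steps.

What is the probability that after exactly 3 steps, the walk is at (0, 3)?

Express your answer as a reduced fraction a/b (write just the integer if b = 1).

Answer: 1/64

Derivation:
Let h be the number of horizontal steps (so 3-h are vertical). To end at (0,3) need (h+0)/2 right-steps and ((3-h)+3)/2 up-steps.
Sum over h with 0 ≤ h ≤ 0, h ≡ 0 (mod 2), 3-h ≡ 1 (mod 2):
h=0: C(3,0)·C(0,0)·C(3,3) = 1·1·1 = 1
Total favorable: 1
Total paths: 4^3 = 64
P = 1/64 = 1/64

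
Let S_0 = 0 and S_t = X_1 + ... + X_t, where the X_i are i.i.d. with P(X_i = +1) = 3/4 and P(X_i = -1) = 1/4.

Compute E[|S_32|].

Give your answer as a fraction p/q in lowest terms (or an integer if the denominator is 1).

Answer: 4612617913038233027/288230376151711744

Derivation:
S_32 takes values m ≡ 0 (mod 2) with |m| ≤ 32; P(S_32=m) = C(32,(32+m)/2) · (3/4)^((32+m)/2) · (1/4)^((32-m)/2).
Distribution: P(S=-32)=1/18446744073709551616, P(S=-30)=3/576460752303423488, P(S=-28)=279/1152921504606846976, P(S=-26)=4185/576460752303423488, P(S=-24)=364095/2305843009213693952, P(S=-22)=1529199/576460752303423488, P(S=-20)=41288373/1152921504606846976, P(S=-18)=230035221/576460752303423488, P(S=-16)=17252641575/4611686018427387904, P(S=-14)=17252641575/576460752303423488, P(S=-12)=238086453735/1152921504606846976, P(S=-10)=714259361205/576460752303423488, P(S=-8)=14999446585305/2305843009213693952, P(S=-6)=17307053752275/576460752303423488, P(S=-4)=140928866268525/1152921504606846976, P(S=-2)=253671959283345/576460752303423488, P(S=0)=12937269923450595/9223372036854775808, P(S=2)=2283047633550105/576460752303423488, P(S=4)=11415238167750525/1152921504606846976, P(S=6)=12616842185408475/576460752303423488, P(S=8)=98411369046186105/2305843009213693952, P(S=10)=42176301019794045/576460752303423488, P(S=12)=126528903059382135/1152921504606846976, P(S=14)=82518849821336175/576460752303423488, P(S=16)=742669648392025575/4611686018427387904, P(S=18)=89120357807043069/576460752303423488, P(S=20)=143963654919069573/1152921504606846976, P(S=22)=47987884973023191/576460752303423488, P(S=24)=102831182085049695/2305843009213693952, P(S=26)=10637708491556865/576460752303423488, P(S=28)=6382625094934119/1152921504606846976, P(S=30)=617673396283947/576460752303423488, P(S=32)=1853020188851841/18446744073709551616
E[|S_32|] = Σ_m |m|·P(S_32=m) = 4612617913038233027/288230376151711744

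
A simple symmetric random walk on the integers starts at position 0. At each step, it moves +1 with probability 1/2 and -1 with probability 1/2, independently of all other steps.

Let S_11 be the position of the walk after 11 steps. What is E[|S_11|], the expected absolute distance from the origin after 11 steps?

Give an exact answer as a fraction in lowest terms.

S_11 takes values m ≡ 1 (mod 2) with |m| ≤ 11; P(S_11=m) = C(11,(11+m)/2)/2^11.
Total paths: 2^11 = 2048
Distribution: P(S=-11)=1/2048, P(S=-9)=11/2048, P(S=-7)=55/2048, P(S=-5)=165/2048, P(S=-3)=330/2048, P(S=-1)=462/2048, P(S=1)=462/2048, P(S=3)=330/2048, P(S=5)=165/2048, P(S=7)=55/2048, P(S=9)=11/2048, P(S=11)=1/2048
E[|S_11|] = Σ_m |m|·P(S_11=m) = 5544/2048 = 693/256

Answer: 693/256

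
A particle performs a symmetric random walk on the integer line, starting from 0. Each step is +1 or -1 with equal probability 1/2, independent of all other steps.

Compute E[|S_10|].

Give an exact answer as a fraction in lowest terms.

S_10 takes values m ≡ 0 (mod 2) with |m| ≤ 10; P(S_10=m) = C(10,(10+m)/2)/2^10.
Total paths: 2^10 = 1024
Distribution: P(S=-10)=1/1024, P(S=-8)=10/1024, P(S=-6)=45/1024, P(S=-4)=120/1024, P(S=-2)=210/1024, P(S=0)=252/1024, P(S=2)=210/1024, P(S=4)=120/1024, P(S=6)=45/1024, P(S=8)=10/1024, P(S=10)=1/1024
E[|S_10|] = Σ_m |m|·P(S_10=m) = 2520/1024 = 315/128

Answer: 315/128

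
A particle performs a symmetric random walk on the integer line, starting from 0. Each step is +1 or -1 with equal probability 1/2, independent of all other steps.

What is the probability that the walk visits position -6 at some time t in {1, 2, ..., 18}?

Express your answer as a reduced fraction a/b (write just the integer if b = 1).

Count via complement. Let g(t,s) = #length-t paths at position s with S_1..S_t all ≠ -6.
g(t,s) = g(t-1,s-1) + g(t-1,s+1) for s ≠ -6; g(t,-6) = 0.
t=0: g(0,0)=1
t=1: g(1,-1)=1 g(1,1)=1
t=2: g(2,-2)=1 g(2,0)=2 g(2,2)=1
t=3: g(3,-3)=1 g(3,-1)=3 g(3,1)=3 g(3,3)=1
t=4: g(4,-4)=1 g(4,-2)=4 g(4,0)=6 g(4,2)=4 g(4,4)=1
t=5: g(5,-5)=1 g(5,-3)=5 g(5,-1)=10 g(5,1)=10 g(5,3)=5 g(5,5)=1
t=6: g(6,-4)=6 g(6,-2)=15 g(6,0)=20 g(6,2)=15 g(6,4)=6 g(6,6)=1
t=7: g(7,-5)=6 g(7,-3)=21 g(7,-1)=35 g(7,1)=35 g(7,3)=21 g(7,5)=7 g(7,7)=1
t=8: g(8,-4)=27 g(8,-2)=56 g(8,0)=70 g(8,2)=56 g(8,4)=28 g(8,6)=8 g(8,8)=1
t=9: g(9,-5)=27 g(9,-3)=83 g(9,-1)=126 g(9,1)=126 g(9,3)=84 g(9,5)=36 g(9,7)=9 g(9,9)=1
t=10: g(10,-4)=110 g(10,-2)=209 g(10,0)=252 g(10,2)=210 g(10,4)=120 g(10,6)=45 g(10,8)=10 g(10,10)=1
t=11: g(11,-5)=110 g(11,-3)=319 g(11,-1)=461 g(11,1)=462 g(11,3)=330 g(11,5)=165 g(11,7)=55 g(11,9)=11 g(11,11)=1
t=12: g(12,-4)=429 g(12,-2)=780 g(12,0)=923 g(12,2)=792 g(12,4)=495 g(12,6)=220 g(12,8)=66 g(12,10)=12 g(12,12)=1
t=13: g(13,-5)=429 g(13,-3)=1209 g(13,-1)=1703 g(13,1)=1715 g(13,3)=1287 g(13,5)=715 g(13,7)=286 g(13,9)=78 g(13,11)=13 g(13,13)=1
t=14: g(14,-4)=1638 g(14,-2)=2912 g(14,0)=3418 g(14,2)=3002 g(14,4)=2002 g(14,6)=1001 g(14,8)=364 g(14,10)=91 g(14,12)=14 g(14,14)=1
t=15: g(15,-5)=1638 g(15,-3)=4550 g(15,-1)=6330 g(15,1)=6420 g(15,3)=5004 g(15,5)=3003 g(15,7)=1365 g(15,9)=455 g(15,11)=105 g(15,13)=15 g(15,15)=1
t=16: g(16,-4)=6188 g(16,-2)=10880 g(16,0)=12750 g(16,2)=11424 g(16,4)=8007 g(16,6)=4368 g(16,8)=1820 g(16,10)=560 g(16,12)=120 g(16,14)=16 g(16,16)=1
t=17: g(17,-5)=6188 g(17,-3)=17068 g(17,-1)=23630 g(17,1)=24174 g(17,3)=19431 g(17,5)=12375 g(17,7)=6188 g(17,9)=2380 g(17,11)=680 g(17,13)=136 g(17,15)=17 g(17,17)=1
t=18: g(18,-4)=23256 g(18,-2)=40698 g(18,0)=47804 g(18,2)=43605 g(18,4)=31806 g(18,6)=18563 g(18,8)=8568 g(18,10)=3060 g(18,12)=816 g(18,14)=153 g(18,16)=18 g(18,18)=1
Paths never hitting -6: Σ_s g(18,s) = 218348
Paths hitting -6: 2^18 - 218348 = 43796
P = 43796/262144 = 10949/65536

Answer: 10949/65536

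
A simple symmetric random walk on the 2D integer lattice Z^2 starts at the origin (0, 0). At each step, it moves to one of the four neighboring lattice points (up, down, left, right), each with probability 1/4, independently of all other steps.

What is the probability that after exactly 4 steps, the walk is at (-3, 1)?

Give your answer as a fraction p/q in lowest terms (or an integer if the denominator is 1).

Answer: 1/64

Derivation:
Let h be the number of horizontal steps (so 4-h are vertical). To end at (-3,1) need (h-3)/2 right-steps and ((4-h)+1)/2 up-steps.
Sum over h with 3 ≤ h ≤ 3, h ≡ 1 (mod 2), 4-h ≡ 1 (mod 2):
h=3: C(4,3)·C(3,0)·C(1,1) = 4·1·1 = 4
Total favorable: 4
Total paths: 4^4 = 256
P = 4/256 = 1/64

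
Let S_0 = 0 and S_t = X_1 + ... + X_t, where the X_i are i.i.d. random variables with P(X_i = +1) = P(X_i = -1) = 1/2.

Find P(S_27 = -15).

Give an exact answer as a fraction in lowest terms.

To reach position -15 after 27 steps: need 6 steps of +1 and 21 of -1.
Favorable paths: C(27,6) = 296010
Total paths: 2^27 = 134217728
P = 296010/134217728 = 148005/67108864

Answer: 148005/67108864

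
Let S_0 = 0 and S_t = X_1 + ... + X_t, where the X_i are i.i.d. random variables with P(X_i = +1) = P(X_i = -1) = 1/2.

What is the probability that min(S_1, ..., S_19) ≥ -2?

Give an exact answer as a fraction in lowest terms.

Let f(t,s) = #length-t paths at position s with S_1..S_t all ≥ -2.
f(t,s) = f(t-1,s-1) + f(t-1,s+1) for s ≥ -2; f(t,s) = 0 for s < -2.
t=0: f(0,0)=1
t=1: f(1,-1)=1 f(1,1)=1
t=2: f(2,-2)=1 f(2,0)=2 f(2,2)=1
t=3: f(3,-1)=3 f(3,1)=3 f(3,3)=1
t=4: f(4,-2)=3 f(4,0)=6 f(4,2)=4 f(4,4)=1
t=5: f(5,-1)=9 f(5,1)=10 f(5,3)=5 f(5,5)=1
t=6: f(6,-2)=9 f(6,0)=19 f(6,2)=15 f(6,4)=6 f(6,6)=1
t=7: f(7,-1)=28 f(7,1)=34 f(7,3)=21 f(7,5)=7 f(7,7)=1
t=8: f(8,-2)=28 f(8,0)=62 f(8,2)=55 f(8,4)=28 f(8,6)=8 f(8,8)=1
t=9: f(9,-1)=90 f(9,1)=117 f(9,3)=83 f(9,5)=36 f(9,7)=9 f(9,9)=1
t=10: f(10,-2)=90 f(10,0)=207 f(10,2)=200 f(10,4)=119 f(10,6)=45 f(10,8)=10 f(10,10)=1
t=11: f(11,-1)=297 f(11,1)=407 f(11,3)=319 f(11,5)=164 f(11,7)=55 f(11,9)=11 f(11,11)=1
t=12: f(12,-2)=297 f(12,0)=704 f(12,2)=726 f(12,4)=483 f(12,6)=219 f(12,8)=66 f(12,10)=12 f(12,12)=1
t=13: f(13,-1)=1001 f(13,1)=1430 f(13,3)=1209 f(13,5)=702 f(13,7)=285 f(13,9)=78 f(13,11)=13 f(13,13)=1
t=14: f(14,-2)=1001 f(14,0)=2431 f(14,2)=2639 f(14,4)=1911 f(14,6)=987 f(14,8)=363 f(14,10)=91 f(14,12)=14 f(14,14)=1
t=15: f(15,-1)=3432 f(15,1)=5070 f(15,3)=4550 f(15,5)=2898 f(15,7)=1350 f(15,9)=454 f(15,11)=105 f(15,13)=15 f(15,15)=1
t=16: f(16,-2)=3432 f(16,0)=8502 f(16,2)=9620 f(16,4)=7448 f(16,6)=4248 f(16,8)=1804 f(16,10)=559 f(16,12)=120 f(16,14)=16 f(16,16)=1
t=17: f(17,-1)=11934 f(17,1)=18122 f(17,3)=17068 f(17,5)=11696 f(17,7)=6052 f(17,9)=2363 f(17,11)=679 f(17,13)=136 f(17,15)=17 f(17,17)=1
t=18: f(18,-2)=11934 f(18,0)=30056 f(18,2)=35190 f(18,4)=28764 f(18,6)=17748 f(18,8)=8415 f(18,10)=3042 f(18,12)=815 f(18,14)=153 f(18,16)=18 f(18,18)=1
t=19: f(19,-1)=41990 f(19,1)=65246 f(19,3)=63954 f(19,5)=46512 f(19,7)=26163 f(19,9)=11457 f(19,11)=3857 f(19,13)=968 f(19,15)=171 f(19,17)=19 f(19,19)=1
Σ_s f(19,s) = 260338
P = 260338/524288 = 130169/262144

Answer: 130169/262144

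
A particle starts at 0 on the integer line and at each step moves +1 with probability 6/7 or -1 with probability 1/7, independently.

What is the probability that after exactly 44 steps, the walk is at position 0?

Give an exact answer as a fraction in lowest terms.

Answer: 276945090657575023193012305920/15286700631942576193765185769276826401

Derivation:
To be at 0 after 44 steps: need exactly 22 steps of +1 and 22 of -1.
Number of such sequences: C(44,22) = 2104098963720
Each has probability (6/7)^22 · (1/7)^22 = 131621703842267136/15286700631942576193765185769276826401
P = 2104098963720 · 131621703842267136/15286700631942576193765185769276826401 = 276945090657575023193012305920/15286700631942576193765185769276826401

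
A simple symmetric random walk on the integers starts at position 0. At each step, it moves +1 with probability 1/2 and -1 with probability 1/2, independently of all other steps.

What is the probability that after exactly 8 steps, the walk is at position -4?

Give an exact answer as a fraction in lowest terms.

Answer: 7/64

Derivation:
To reach position -4 after 8 steps: need 2 steps of +1 and 6 of -1.
Favorable paths: C(8,2) = 28
Total paths: 2^8 = 256
P = 28/256 = 7/64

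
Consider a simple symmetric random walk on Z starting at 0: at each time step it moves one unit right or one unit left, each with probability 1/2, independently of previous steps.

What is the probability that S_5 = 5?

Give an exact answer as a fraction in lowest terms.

To reach position 5 after 5 steps: need 5 steps of +1 and 0 of -1.
Favorable paths: C(5,5) = 1
Total paths: 2^5 = 32
P = 1/32 = 1/32

Answer: 1/32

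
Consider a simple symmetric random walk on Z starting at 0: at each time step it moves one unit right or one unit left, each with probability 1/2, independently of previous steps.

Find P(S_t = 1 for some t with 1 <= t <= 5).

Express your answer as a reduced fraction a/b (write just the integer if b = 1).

Answer: 11/16

Derivation:
Count via complement. Let g(t,s) = #length-t paths at position s with S_1..S_t all ≠ 1.
g(t,s) = g(t-1,s-1) + g(t-1,s+1) for s ≠ 1; g(t,1) = 0.
t=0: g(0,0)=1
t=1: g(1,-1)=1
t=2: g(2,-2)=1 g(2,0)=1
t=3: g(3,-3)=1 g(3,-1)=2
t=4: g(4,-4)=1 g(4,-2)=3 g(4,0)=2
t=5: g(5,-5)=1 g(5,-3)=4 g(5,-1)=5
Paths never hitting 1: Σ_s g(5,s) = 10
Paths hitting 1: 2^5 - 10 = 22
P = 22/32 = 11/16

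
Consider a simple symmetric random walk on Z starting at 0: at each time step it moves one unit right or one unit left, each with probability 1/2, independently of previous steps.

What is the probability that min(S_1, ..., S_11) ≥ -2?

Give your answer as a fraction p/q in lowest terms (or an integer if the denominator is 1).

Let f(t,s) = #length-t paths at position s with S_1..S_t all ≥ -2.
f(t,s) = f(t-1,s-1) + f(t-1,s+1) for s ≥ -2; f(t,s) = 0 for s < -2.
t=0: f(0,0)=1
t=1: f(1,-1)=1 f(1,1)=1
t=2: f(2,-2)=1 f(2,0)=2 f(2,2)=1
t=3: f(3,-1)=3 f(3,1)=3 f(3,3)=1
t=4: f(4,-2)=3 f(4,0)=6 f(4,2)=4 f(4,4)=1
t=5: f(5,-1)=9 f(5,1)=10 f(5,3)=5 f(5,5)=1
t=6: f(6,-2)=9 f(6,0)=19 f(6,2)=15 f(6,4)=6 f(6,6)=1
t=7: f(7,-1)=28 f(7,1)=34 f(7,3)=21 f(7,5)=7 f(7,7)=1
t=8: f(8,-2)=28 f(8,0)=62 f(8,2)=55 f(8,4)=28 f(8,6)=8 f(8,8)=1
t=9: f(9,-1)=90 f(9,1)=117 f(9,3)=83 f(9,5)=36 f(9,7)=9 f(9,9)=1
t=10: f(10,-2)=90 f(10,0)=207 f(10,2)=200 f(10,4)=119 f(10,6)=45 f(10,8)=10 f(10,10)=1
t=11: f(11,-1)=297 f(11,1)=407 f(11,3)=319 f(11,5)=164 f(11,7)=55 f(11,9)=11 f(11,11)=1
Σ_s f(11,s) = 1254
P = 1254/2048 = 627/1024

Answer: 627/1024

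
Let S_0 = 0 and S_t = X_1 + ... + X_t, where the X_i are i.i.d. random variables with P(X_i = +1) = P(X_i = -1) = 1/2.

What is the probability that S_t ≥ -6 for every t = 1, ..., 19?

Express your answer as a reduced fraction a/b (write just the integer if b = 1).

Answer: 115957/131072

Derivation:
Let f(t,s) = #length-t paths at position s with S_1..S_t all ≥ -6.
f(t,s) = f(t-1,s-1) + f(t-1,s+1) for s ≥ -6; f(t,s) = 0 for s < -6.
t=0: f(0,0)=1
t=1: f(1,-1)=1 f(1,1)=1
t=2: f(2,-2)=1 f(2,0)=2 f(2,2)=1
t=3: f(3,-3)=1 f(3,-1)=3 f(3,1)=3 f(3,3)=1
t=4: f(4,-4)=1 f(4,-2)=4 f(4,0)=6 f(4,2)=4 f(4,4)=1
t=5: f(5,-5)=1 f(5,-3)=5 f(5,-1)=10 f(5,1)=10 f(5,3)=5 f(5,5)=1
t=6: f(6,-6)=1 f(6,-4)=6 f(6,-2)=15 f(6,0)=20 f(6,2)=15 f(6,4)=6 f(6,6)=1
t=7: f(7,-5)=7 f(7,-3)=21 f(7,-1)=35 f(7,1)=35 f(7,3)=21 f(7,5)=7 f(7,7)=1
t=8: f(8,-6)=7 f(8,-4)=28 f(8,-2)=56 f(8,0)=70 f(8,2)=56 f(8,4)=28 f(8,6)=8 f(8,8)=1
t=9: f(9,-5)=35 f(9,-3)=84 f(9,-1)=126 f(9,1)=126 f(9,3)=84 f(9,5)=36 f(9,7)=9 f(9,9)=1
t=10: f(10,-6)=35 f(10,-4)=119 f(10,-2)=210 f(10,0)=252 f(10,2)=210 f(10,4)=120 f(10,6)=45 f(10,8)=10 f(10,10)=1
t=11: f(11,-5)=154 f(11,-3)=329 f(11,-1)=462 f(11,1)=462 f(11,3)=330 f(11,5)=165 f(11,7)=55 f(11,9)=11 f(11,11)=1
t=12: f(12,-6)=154 f(12,-4)=483 f(12,-2)=791 f(12,0)=924 f(12,2)=792 f(12,4)=495 f(12,6)=220 f(12,8)=66 f(12,10)=12 f(12,12)=1
t=13: f(13,-5)=637 f(13,-3)=1274 f(13,-1)=1715 f(13,1)=1716 f(13,3)=1287 f(13,5)=715 f(13,7)=286 f(13,9)=78 f(13,11)=13 f(13,13)=1
t=14: f(14,-6)=637 f(14,-4)=1911 f(14,-2)=2989 f(14,0)=3431 f(14,2)=3003 f(14,4)=2002 f(14,6)=1001 f(14,8)=364 f(14,10)=91 f(14,12)=14 f(14,14)=1
t=15: f(15,-5)=2548 f(15,-3)=4900 f(15,-1)=6420 f(15,1)=6434 f(15,3)=5005 f(15,5)=3003 f(15,7)=1365 f(15,9)=455 f(15,11)=105 f(15,13)=15 f(15,15)=1
t=16: f(16,-6)=2548 f(16,-4)=7448 f(16,-2)=11320 f(16,0)=12854 f(16,2)=11439 f(16,4)=8008 f(16,6)=4368 f(16,8)=1820 f(16,10)=560 f(16,12)=120 f(16,14)=16 f(16,16)=1
t=17: f(17,-5)=9996 f(17,-3)=18768 f(17,-1)=24174 f(17,1)=24293 f(17,3)=19447 f(17,5)=12376 f(17,7)=6188 f(17,9)=2380 f(17,11)=680 f(17,13)=136 f(17,15)=17 f(17,17)=1
t=18: f(18,-6)=9996 f(18,-4)=28764 f(18,-2)=42942 f(18,0)=48467 f(18,2)=43740 f(18,4)=31823 f(18,6)=18564 f(18,8)=8568 f(18,10)=3060 f(18,12)=816 f(18,14)=153 f(18,16)=18 f(18,18)=1
t=19: f(19,-5)=38760 f(19,-3)=71706 f(19,-1)=91409 f(19,1)=92207 f(19,3)=75563 f(19,5)=50387 f(19,7)=27132 f(19,9)=11628 f(19,11)=3876 f(19,13)=969 f(19,15)=171 f(19,17)=19 f(19,19)=1
Σ_s f(19,s) = 463828
P = 463828/524288 = 115957/131072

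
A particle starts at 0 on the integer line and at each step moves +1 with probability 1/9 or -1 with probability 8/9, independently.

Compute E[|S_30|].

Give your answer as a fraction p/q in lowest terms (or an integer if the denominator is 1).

Answer: 36634334429120403652309433210/1570042899082081611640534563

Derivation:
S_30 takes values m ≡ 0 (mod 2) with |m| ≤ 30; P(S_30=m) = C(30,(30+m)/2) · (1/9)^((30+m)/2) · (8/9)^((30-m)/2).
Distribution: P(S=-30)=1237940039285380274899124224/42391158275216203514294433201, P(S=-28)=1547425049106725343623905280/14130386091738734504764811067, P(S=-26)=2804707901505939685318328320/14130386091738734504764811067, P(S=-24)=9816477655270788898614149120/42391158275216203514294433201, P(S=-22)=306764926727212153081692160/1570042899082081611640534563, P(S=-20)=199397202372687899503099904/1570042899082081611640534563, P(S=-18)=311558128707324842973593600/4710128697246244834921603689, P(S=-16)=44508304101046406139084800/1570042899082081611640534563, P(S=-14)=15995171786313552206233600/1570042899082081611640534563, P(S=-12)=43986722412362268567142400/14130386091738734504764811067, P(S=-10)=3848838211081698499624960/4710128697246244834921603689, P(S=-8)=874735957064022386278400/4710128697246244834921603689, P(S=-6)=519374474506763291852800/14130386091738734504764811067, P(S=-4)=9987970663591601766400/1570042899082081611640534563, P(S=-2)=1516031261438010982400/1570042899082081611640534563, P(S=0)=606412504575204392960/4710128697246244834921603689, P(S=2)=23687988459968921600/1570042899082081611640534563, P(S=4)=2438469400290918400/1570042899082081611640534563, P(S=6)=1981256387736371200/14130386091738734504764811067, P(S=8)=52138325993062400/4710128697246244834921603689, P(S=10)=3584509912023040/4710128697246244834921603689, P(S=12)=640091055718400/14130386091738734504764811067, P(S=14)=3636880998400/1570042899082081611640534563, P(S=16)=158125260800/1570042899082081611640534563, P(S=18)=17294950400/4710128697246244834921603689, P(S=20)=172949504/1570042899082081611640534563, P(S=22)=4157440/1570042899082081611640534563, P(S=24)=2078720/42391158275216203514294433201, P(S=26)=9280/14130386091738734504764811067, P(S=28)=80/14130386091738734504764811067, P(S=30)=1/42391158275216203514294433201
E[|S_30|] = Σ_m |m|·P(S_30=m) = 36634334429120403652309433210/1570042899082081611640534563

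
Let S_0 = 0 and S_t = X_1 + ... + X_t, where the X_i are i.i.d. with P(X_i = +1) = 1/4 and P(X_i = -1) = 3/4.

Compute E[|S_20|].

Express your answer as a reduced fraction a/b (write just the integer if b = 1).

S_20 takes values m ≡ 0 (mod 2) with |m| ≤ 20; P(S_20=m) = C(20,(20+m)/2) · (1/4)^((20+m)/2) · (3/4)^((20-m)/2).
Distribution: P(S=-20)=3486784401/1099511627776, P(S=-18)=5811307335/274877906944, P(S=-16)=36804946455/549755813888, P(S=-14)=36804946455/274877906944, P(S=-12)=208561363245/1099511627776, P(S=-10)=13904090883/68719476736, P(S=-8)=23173484805/137438953472, P(S=-6)=7724494935/68719476736, P(S=-4)=33472811385/549755813888, P(S=-2)=3719201265/137438953472, P(S=0)=2727414261/274877906944, P(S=2)=413244585/137438953472, P(S=4)=413244585/549755813888, P(S=6)=10596015/68719476736, P(S=8)=3532005/137438953472, P(S=10)=235467/68719476736, P(S=12)=392445/1099511627776, P(S=14)=7695/274877906944, P(S=16)=855/549755813888, P(S=18)=15/274877906944, P(S=20)=1/1099511627776
E[|S_20|] = Σ_m |m|·P(S_20=m) = 688595264765/68719476736

Answer: 688595264765/68719476736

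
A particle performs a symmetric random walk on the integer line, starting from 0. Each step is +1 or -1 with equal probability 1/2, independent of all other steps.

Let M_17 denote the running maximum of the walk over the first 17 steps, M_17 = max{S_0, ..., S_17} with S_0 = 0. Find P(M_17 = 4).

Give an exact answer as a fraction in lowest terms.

Let M_17 = max(S_0,...,S_17). Use the reflection principle: for j ≥ 1, #{paths with M_17 ≥ j} = #{S_17 ≥ j} + #{S_17 ≥ j+1}.
By reflection, #{M_17 ≥ 4} = #{S_17 ≥ 4} + #{S_17 ≥ 5} = 21778 + 21778 = 43556.
#{M_17 ≥ 5} = #{S_17 ≥ 5} + #{S_17 ≥ 6} = 21778 + 9402 = 31180.
#{M_17 = 4} = 43556 - 31180 = 12376.
P(M_17 = 4) = 12376/131072 = 1547/16384

Answer: 1547/16384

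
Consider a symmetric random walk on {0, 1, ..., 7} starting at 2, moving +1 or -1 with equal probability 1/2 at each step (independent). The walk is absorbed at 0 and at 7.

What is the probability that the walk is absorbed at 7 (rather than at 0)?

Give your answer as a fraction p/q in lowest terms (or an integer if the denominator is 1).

Answer: 2/7

Derivation:
Symmetric walk (p = 1/2): the harmonic-function argument gives P(hit 7 before 0 | start at 2) = a/N.
P = 2/7 = 2/7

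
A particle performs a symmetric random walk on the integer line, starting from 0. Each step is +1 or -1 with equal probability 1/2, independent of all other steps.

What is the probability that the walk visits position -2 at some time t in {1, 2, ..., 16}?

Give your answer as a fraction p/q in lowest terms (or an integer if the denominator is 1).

Count via complement. Let g(t,s) = #length-t paths at position s with S_1..S_t all ≠ -2.
g(t,s) = g(t-1,s-1) + g(t-1,s+1) for s ≠ -2; g(t,-2) = 0.
t=0: g(0,0)=1
t=1: g(1,-1)=1 g(1,1)=1
t=2: g(2,0)=2 g(2,2)=1
t=3: g(3,-1)=2 g(3,1)=3 g(3,3)=1
t=4: g(4,0)=5 g(4,2)=4 g(4,4)=1
t=5: g(5,-1)=5 g(5,1)=9 g(5,3)=5 g(5,5)=1
t=6: g(6,0)=14 g(6,2)=14 g(6,4)=6 g(6,6)=1
t=7: g(7,-1)=14 g(7,1)=28 g(7,3)=20 g(7,5)=7 g(7,7)=1
t=8: g(8,0)=42 g(8,2)=48 g(8,4)=27 g(8,6)=8 g(8,8)=1
t=9: g(9,-1)=42 g(9,1)=90 g(9,3)=75 g(9,5)=35 g(9,7)=9 g(9,9)=1
t=10: g(10,0)=132 g(10,2)=165 g(10,4)=110 g(10,6)=44 g(10,8)=10 g(10,10)=1
t=11: g(11,-1)=132 g(11,1)=297 g(11,3)=275 g(11,5)=154 g(11,7)=54 g(11,9)=11 g(11,11)=1
t=12: g(12,0)=429 g(12,2)=572 g(12,4)=429 g(12,6)=208 g(12,8)=65 g(12,10)=12 g(12,12)=1
t=13: g(13,-1)=429 g(13,1)=1001 g(13,3)=1001 g(13,5)=637 g(13,7)=273 g(13,9)=77 g(13,11)=13 g(13,13)=1
t=14: g(14,0)=1430 g(14,2)=2002 g(14,4)=1638 g(14,6)=910 g(14,8)=350 g(14,10)=90 g(14,12)=14 g(14,14)=1
t=15: g(15,-1)=1430 g(15,1)=3432 g(15,3)=3640 g(15,5)=2548 g(15,7)=1260 g(15,9)=440 g(15,11)=104 g(15,13)=15 g(15,15)=1
t=16: g(16,0)=4862 g(16,2)=7072 g(16,4)=6188 g(16,6)=3808 g(16,8)=1700 g(16,10)=544 g(16,12)=119 g(16,14)=16 g(16,16)=1
Paths never hitting -2: Σ_s g(16,s) = 24310
Paths hitting -2: 2^16 - 24310 = 41226
P = 41226/65536 = 20613/32768

Answer: 20613/32768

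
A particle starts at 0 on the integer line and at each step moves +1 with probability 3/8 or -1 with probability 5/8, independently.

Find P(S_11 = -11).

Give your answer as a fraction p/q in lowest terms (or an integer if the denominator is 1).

To reach position -11 after 11 steps: need 0 steps of +1 and 11 steps of -1.
Number of such sequences: C(11,0) = 1
Each has probability (3/8)^0 · (5/8)^11 = 48828125/8589934592
P = 1 · 48828125/8589934592 = 48828125/8589934592

Answer: 48828125/8589934592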